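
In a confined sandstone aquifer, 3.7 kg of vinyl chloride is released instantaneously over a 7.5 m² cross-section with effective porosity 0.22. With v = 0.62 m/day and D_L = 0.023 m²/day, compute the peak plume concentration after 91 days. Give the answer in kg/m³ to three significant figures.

0.437 kg/m³

The peak of an instantaneous 1D plume sits at x = vt; there the Gaussian factor is 1 and C_max = M/(n_e·A·√(4πDt)), where n_e·A is the pore area the mass is dissolved in.
√(4πDt) = √(4π × 0.023 × 91) = 5.128 m, so C_max = 3.7/(0.22 × 7.5 × 5.128) = 0.437 kg/m³.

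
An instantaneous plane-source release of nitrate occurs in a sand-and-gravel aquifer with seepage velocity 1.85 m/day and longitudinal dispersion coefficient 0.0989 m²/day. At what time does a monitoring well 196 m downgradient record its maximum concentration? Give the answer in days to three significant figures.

106 days

For the 1D instantaneous-source solution, setting ∂C/∂t = 0 at fixed x gives v²t² + 2Dt − x² = 0, so t = (√(D² + v²x²) − D)/v².
√(D² + v²x²) = √(0.0989² + 1.85² × 196²) = 362.6; v² = 3.4225.
t = (362.6 − 0.0989)/3.4225 = 106 days (vs. the pure-advection estimate x/v = 106 d).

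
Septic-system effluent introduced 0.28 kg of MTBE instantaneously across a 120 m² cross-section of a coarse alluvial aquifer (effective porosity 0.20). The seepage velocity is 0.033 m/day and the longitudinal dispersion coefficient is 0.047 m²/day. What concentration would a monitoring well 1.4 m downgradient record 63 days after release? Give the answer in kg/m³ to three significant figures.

For an instantaneous plane source, C(x,t) = M/(n_e·A·√(4πDt)) · exp(−(x−vt)²/(4Dt)), with n_e·A the pore (flow) area.
Plume center vt = 0.033 × 63 = 2.079 m, so the well at 1.4 m is 0.679 m upgradient of the peak.
√(4πDt) = 6.100 m, giving peak height M/(n_e·A·√(4πDt)) = 0.28/(0.20 × 120 × 6.100) = 0.001913 kg/m³.
(x−vt)²/(4Dt) = (-0.679)²/(4 × 0.047 × 63) = 0.03893; exp(−0.03893) = 0.9618.
C = 0.001913 × 0.9618 = 0.00184 kg/m³.

0.00184 kg/m³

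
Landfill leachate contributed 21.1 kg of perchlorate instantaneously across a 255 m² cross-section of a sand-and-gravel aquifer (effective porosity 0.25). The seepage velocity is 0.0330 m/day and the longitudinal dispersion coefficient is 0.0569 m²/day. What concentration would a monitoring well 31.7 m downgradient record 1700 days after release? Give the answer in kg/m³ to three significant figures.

For an instantaneous plane source, C(x,t) = M/(n_e·A·√(4πDt)) · exp(−(x−vt)²/(4Dt)), with n_e·A the pore (flow) area.
Plume center vt = 0.0330 × 1700 = 56.1 m, so the well at 31.7 m is 24.4 m upgradient of the peak.
√(4πDt) = 34.86 m, giving peak height M/(n_e·A·√(4πDt)) = 21.1/(0.25 × 255 × 34.86) = 0.009495 kg/m³.
(x−vt)²/(4Dt) = (-24.4)²/(4 × 0.0569 × 1700) = 1.539; exp(−1.539) = 0.2146.
C = 0.009495 × 0.2146 = 0.00204 kg/m³.

0.00204 kg/m³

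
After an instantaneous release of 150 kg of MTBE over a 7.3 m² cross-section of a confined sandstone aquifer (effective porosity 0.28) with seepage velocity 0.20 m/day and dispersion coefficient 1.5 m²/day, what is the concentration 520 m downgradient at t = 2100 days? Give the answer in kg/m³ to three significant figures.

0.167 kg/m³

For an instantaneous plane source, C(x,t) = M/(n_e·A·√(4πDt)) · exp(−(x−vt)²/(4Dt)), with n_e·A the pore (flow) area.
Plume center vt = 0.20 × 2100 = 420 m, so the well at 520 m is 100 m downgradient of the peak.
√(4πDt) = 199.0 m, giving peak height M/(n_e·A·√(4πDt)) = 150/(0.28 × 7.3 × 199.0) = 0.3688 kg/m³.
(x−vt)²/(4Dt) = (100)²/(4 × 1.5 × 2100) = 0.7937; exp(−0.7937) = 0.4522.
C = 0.3688 × 0.4522 = 0.167 kg/m³.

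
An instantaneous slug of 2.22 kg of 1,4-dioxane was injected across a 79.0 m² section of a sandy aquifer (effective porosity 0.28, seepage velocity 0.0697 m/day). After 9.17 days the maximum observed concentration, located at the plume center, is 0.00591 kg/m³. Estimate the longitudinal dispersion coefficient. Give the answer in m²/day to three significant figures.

At the plume center C_max = M/(n_e·A·√(4πDt)), so D = M²/(4πt·(n_e·A·C_max)²).
n_e·A·C_max = 0.28 × 79.0 × 0.00591 = 0.1307 kg/m.
D = 2.22²/(4π × 9.17 × 0.1307²) = 2.50 m²/day.

2.50 m²/day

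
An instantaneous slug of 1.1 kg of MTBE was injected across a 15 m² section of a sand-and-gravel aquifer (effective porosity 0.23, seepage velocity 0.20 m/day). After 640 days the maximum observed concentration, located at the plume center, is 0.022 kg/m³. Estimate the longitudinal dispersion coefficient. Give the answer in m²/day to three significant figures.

0.0261 m²/day

At the plume center C_max = M/(n_e·A·√(4πDt)), so D = M²/(4πt·(n_e·A·C_max)²).
n_e·A·C_max = 0.23 × 15 × 0.022 = 0.07590 kg/m.
D = 1.1²/(4π × 640 × 0.07590²) = 0.0261 m²/day.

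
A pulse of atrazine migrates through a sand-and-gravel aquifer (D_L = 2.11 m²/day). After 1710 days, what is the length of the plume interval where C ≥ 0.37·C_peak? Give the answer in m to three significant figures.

240 m

The plume is Gaussian with σ = √(2Dt) = √(2 × 2.11 × 1710) = 84.95 m.
C/C_peak = exp(−Δx²/(2σ²)) = 0.37 ⇒ Δx = σ·√(−2 ln 0.37) = 84.95 × 1.410 = 119.8 m.
Width = 2Δx = 240 m.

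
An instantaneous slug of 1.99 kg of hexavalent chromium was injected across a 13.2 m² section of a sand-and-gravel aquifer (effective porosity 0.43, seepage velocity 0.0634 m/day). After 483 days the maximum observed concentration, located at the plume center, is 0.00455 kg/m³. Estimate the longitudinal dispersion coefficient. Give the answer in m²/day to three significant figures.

At the plume center C_max = M/(n_e·A·√(4πDt)), so D = M²/(4πt·(n_e·A·C_max)²).
n_e·A·C_max = 0.43 × 13.2 × 0.00455 = 0.02583 kg/m.
D = 1.99²/(4π × 483 × 0.02583²) = 0.978 m²/day.

0.978 m²/day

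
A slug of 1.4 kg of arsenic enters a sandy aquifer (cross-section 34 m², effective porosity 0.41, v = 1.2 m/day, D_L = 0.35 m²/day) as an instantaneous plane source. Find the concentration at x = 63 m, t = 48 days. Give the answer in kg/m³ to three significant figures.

For an instantaneous plane source, C(x,t) = M/(n_e·A·√(4πDt)) · exp(−(x−vt)²/(4Dt)), with n_e·A the pore (flow) area.
Plume center vt = 1.2 × 48 = 57.6 m, so the well at 63 m is 5.4 m downgradient of the peak.
√(4πDt) = 14.53 m, giving peak height M/(n_e·A·√(4πDt)) = 1.4/(0.41 × 34 × 14.53) = 0.006912 kg/m³.
(x−vt)²/(4Dt) = (5.4)²/(4 × 0.35 × 48) = 0.4339; exp(−0.4339) = 0.6480.
C = 0.006912 × 0.6480 = 0.00448 kg/m³.

0.00448 kg/m³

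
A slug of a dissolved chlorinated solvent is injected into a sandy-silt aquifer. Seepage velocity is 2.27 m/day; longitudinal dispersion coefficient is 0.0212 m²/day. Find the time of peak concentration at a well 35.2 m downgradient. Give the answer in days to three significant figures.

15.5 days

For the 1D instantaneous-source solution, setting ∂C/∂t = 0 at fixed x gives v²t² + 2Dt − x² = 0, so t = (√(D² + v²x²) − D)/v².
√(D² + v²x²) = √(0.0212² + 2.27² × 35.2²) = 79.90; v² = 5.1529.
t = (79.90 − 0.0212)/5.1529 = 15.5 days (vs. the pure-advection estimate x/v = 15.5 d).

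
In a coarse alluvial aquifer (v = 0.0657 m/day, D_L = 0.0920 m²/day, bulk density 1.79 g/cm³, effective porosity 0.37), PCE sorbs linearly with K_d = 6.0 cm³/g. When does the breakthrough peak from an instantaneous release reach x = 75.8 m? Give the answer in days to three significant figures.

Retardation factor R = 1 + ρ_b·K_d/n = 1 + 1.79 × 6.0/0.37 = 30.03.
Sorption retards both mechanisms: v_R = v/R = 0.002188 m/day, D_R = D/R = 0.003064 m²/day.
Peak time from v_R²t² + 2D_R t − x² = 0: t = (√(D_R² + v_R²x²) − D_R)/v_R².
√(D_R² + v_R²x²) = √(0.003064² + 0.002188² × 75.8²) = 0.1659; v_R² = 4.787e-06.
t = (0.1659 − 0.003064)/4.787e-06 = 34000 days.

34000 days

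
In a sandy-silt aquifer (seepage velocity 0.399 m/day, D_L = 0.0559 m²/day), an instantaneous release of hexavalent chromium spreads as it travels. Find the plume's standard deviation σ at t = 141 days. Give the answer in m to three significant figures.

3.97 m

Dispersive spreading gives a Gaussian with σ² = 2Dt; advection only shifts the center.
σ = √(2 × 0.0559 × 141) = 3.97 m.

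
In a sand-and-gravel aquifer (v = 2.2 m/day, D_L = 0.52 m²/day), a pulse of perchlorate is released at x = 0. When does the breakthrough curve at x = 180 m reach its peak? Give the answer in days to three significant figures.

For the 1D instantaneous-source solution, setting ∂C/∂t = 0 at fixed x gives v²t² + 2Dt − x² = 0, so t = (√(D² + v²x²) − D)/v².
√(D² + v²x²) = √(0.52² + 2.2² × 180²) = 396.0; v² = 4.84.
t = (396.0 − 0.52)/4.84 = 81.7 days (vs. the pure-advection estimate x/v = 81.8 d).

81.7 days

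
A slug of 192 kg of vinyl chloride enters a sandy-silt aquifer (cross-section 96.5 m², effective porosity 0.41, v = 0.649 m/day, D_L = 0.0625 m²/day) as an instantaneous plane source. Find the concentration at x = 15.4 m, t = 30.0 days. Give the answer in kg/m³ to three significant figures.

0.110 kg/m³

For an instantaneous plane source, C(x,t) = M/(n_e·A·√(4πDt)) · exp(−(x−vt)²/(4Dt)), with n_e·A the pore (flow) area.
Plume center vt = 0.649 × 30.0 = 19.47 m, so the well at 15.4 m is 4.07 m upgradient of the peak.
√(4πDt) = 4.854 m, giving peak height M/(n_e·A·√(4πDt)) = 192/(0.41 × 96.5 × 4.854) = 0.9997 kg/m³.
(x−vt)²/(4Dt) = (-4.07)²/(4 × 0.0625 × 30.0) = 2.209; exp(−2.209) = 0.1098.
C = 0.9997 × 0.1098 = 0.110 kg/m³.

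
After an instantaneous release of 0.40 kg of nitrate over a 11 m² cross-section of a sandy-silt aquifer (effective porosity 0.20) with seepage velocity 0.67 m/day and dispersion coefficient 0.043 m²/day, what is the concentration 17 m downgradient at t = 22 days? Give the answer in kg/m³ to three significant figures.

For an instantaneous plane source, C(x,t) = M/(n_e·A·√(4πDt)) · exp(−(x−vt)²/(4Dt)), with n_e·A the pore (flow) area.
Plume center vt = 0.67 × 22 = 14.74 m, so the well at 17 m is 2.26 m downgradient of the peak.
√(4πDt) = 3.448 m, giving peak height M/(n_e·A·√(4πDt)) = 0.40/(0.20 × 11 × 3.448) = 0.05273 kg/m³.
(x−vt)²/(4Dt) = (2.26)²/(4 × 0.043 × 22) = 1.350; exp(−1.350) = 0.2592.
C = 0.05273 × 0.2592 = 0.0137 kg/m³.

0.0137 kg/m³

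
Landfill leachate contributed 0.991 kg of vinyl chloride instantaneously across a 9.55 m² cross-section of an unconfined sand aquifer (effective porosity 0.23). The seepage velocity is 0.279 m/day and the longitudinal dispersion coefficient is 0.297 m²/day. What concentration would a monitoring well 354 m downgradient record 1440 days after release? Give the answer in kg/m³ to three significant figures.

For an instantaneous plane source, C(x,t) = M/(n_e·A·√(4πDt)) · exp(−(x−vt)²/(4Dt)), with n_e·A the pore (flow) area.
Plume center vt = 0.279 × 1440 = 401.76 m, so the well at 354 m is 47.76 m upgradient of the peak.
√(4πDt) = 73.31 m, giving peak height M/(n_e·A·√(4πDt)) = 0.991/(0.23 × 9.55 × 73.31) = 0.006154 kg/m³.
(x−vt)²/(4Dt) = (-47.76)²/(4 × 0.297 × 1440) = 1.333; exp(−1.333) = 0.2637.
C = 0.006154 × 0.2637 = 0.00162 kg/m³.

0.00162 kg/m³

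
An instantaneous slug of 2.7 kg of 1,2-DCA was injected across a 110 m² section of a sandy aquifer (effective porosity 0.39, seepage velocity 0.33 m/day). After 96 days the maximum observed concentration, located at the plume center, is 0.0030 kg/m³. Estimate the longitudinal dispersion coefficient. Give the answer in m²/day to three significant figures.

0.365 m²/day

At the plume center C_max = M/(n_e·A·√(4πDt)), so D = M²/(4πt·(n_e·A·C_max)²).
n_e·A·C_max = 0.39 × 110 × 0.0030 = 0.1287 kg/m.
D = 2.7²/(4π × 96 × 0.1287²) = 0.365 m²/day.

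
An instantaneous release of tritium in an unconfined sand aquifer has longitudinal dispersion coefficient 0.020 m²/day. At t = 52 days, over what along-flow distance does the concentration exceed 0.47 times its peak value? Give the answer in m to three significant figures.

The plume is Gaussian with σ = √(2Dt) = √(2 × 0.020 × 52) = 1.442 m.
C/C_peak = exp(−Δx²/(2σ²)) = 0.47 ⇒ Δx = σ·√(−2 ln 0.47) = 1.442 × 1.229 = 1.772 m.
Width = 2Δx = 3.54 m.

3.54 m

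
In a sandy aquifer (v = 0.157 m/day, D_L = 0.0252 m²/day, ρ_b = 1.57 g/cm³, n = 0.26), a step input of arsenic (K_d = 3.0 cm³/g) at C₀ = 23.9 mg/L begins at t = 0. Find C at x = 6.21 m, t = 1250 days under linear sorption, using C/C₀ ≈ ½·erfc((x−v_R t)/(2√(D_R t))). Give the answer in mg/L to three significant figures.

23.6 mg/L

Retardation factor R = 1 + ρ_b·K_d/n = 1 + 1.57 × 3.0/0.26 = 19.12.
Sorption retards both mechanisms: v_R = v/R = 0.008211 m/day, D_R = D/R = 0.001318 m²/day.
v_R·t = 0.008211 × 1250 = 10.26375 m; 2√(D_R t) = 2.567 m; argument = (6.21 − 10.26375)/2.567 = -1.579.
C = C₀ × ½·erfc(-1.579) = 23.9 × 0.9872 = 23.6 mg/L.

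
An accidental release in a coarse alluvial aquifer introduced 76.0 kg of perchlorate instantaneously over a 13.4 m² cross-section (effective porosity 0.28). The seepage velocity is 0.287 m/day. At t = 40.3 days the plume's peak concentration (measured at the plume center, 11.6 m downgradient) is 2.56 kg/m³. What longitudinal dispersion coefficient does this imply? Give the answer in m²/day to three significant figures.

0.124 m²/day

At the plume center C_max = M/(n_e·A·√(4πDt)), so D = M²/(4πt·(n_e·A·C_max)²).
n_e·A·C_max = 0.28 × 13.4 × 2.56 = 9.605 kg/m.
D = 76.0²/(4π × 40.3 × 9.605²) = 0.124 m²/day.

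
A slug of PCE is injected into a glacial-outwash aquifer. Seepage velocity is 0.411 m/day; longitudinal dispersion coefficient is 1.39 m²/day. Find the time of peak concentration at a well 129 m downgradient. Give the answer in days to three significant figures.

For the 1D instantaneous-source solution, setting ∂C/∂t = 0 at fixed x gives v²t² + 2Dt − x² = 0, so t = (√(D² + v²x²) − D)/v².
√(D² + v²x²) = √(1.39² + 0.411² × 129²) = 53.04; v² = 0.168921.
t = (53.04 − 1.39)/0.168921 = 306 days (vs. the pure-advection estimate x/v = 314 d).

306 days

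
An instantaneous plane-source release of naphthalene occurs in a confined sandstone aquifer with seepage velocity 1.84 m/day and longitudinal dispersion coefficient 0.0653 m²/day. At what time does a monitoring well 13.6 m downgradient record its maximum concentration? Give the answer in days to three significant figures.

For the 1D instantaneous-source solution, setting ∂C/∂t = 0 at fixed x gives v²t² + 2Dt − x² = 0, so t = (√(D² + v²x²) − D)/v².
√(D² + v²x²) = √(0.0653² + 1.84² × 13.6²) = 25.02; v² = 3.3856.
t = (25.02 − 0.0653)/3.3856 = 7.37 days (vs. the pure-advection estimate x/v = 7.39 d).

7.37 days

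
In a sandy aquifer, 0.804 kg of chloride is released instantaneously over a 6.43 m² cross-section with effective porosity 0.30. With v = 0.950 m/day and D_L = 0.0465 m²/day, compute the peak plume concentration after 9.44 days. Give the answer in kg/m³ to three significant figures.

0.177 kg/m³

The peak of an instantaneous 1D plume sits at x = vt; there the Gaussian factor is 1 and C_max = M/(n_e·A·√(4πDt)), where n_e·A is the pore area the mass is dissolved in.
√(4πDt) = √(4π × 0.0465 × 9.44) = 2.349 m, so C_max = 0.804/(0.30 × 6.43 × 2.349) = 0.177 kg/m³.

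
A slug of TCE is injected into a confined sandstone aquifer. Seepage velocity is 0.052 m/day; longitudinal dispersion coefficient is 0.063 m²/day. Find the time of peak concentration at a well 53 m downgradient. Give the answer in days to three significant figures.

For the 1D instantaneous-source solution, setting ∂C/∂t = 0 at fixed x gives v²t² + 2Dt − x² = 0, so t = (√(D² + v²x²) − D)/v².
√(D² + v²x²) = √(0.063² + 0.052² × 53²) = 2.757; v² = 0.002704.
t = (2.757 − 0.063)/0.002704 = 996 days (vs. the pure-advection estimate x/v = 1020 d).

996 days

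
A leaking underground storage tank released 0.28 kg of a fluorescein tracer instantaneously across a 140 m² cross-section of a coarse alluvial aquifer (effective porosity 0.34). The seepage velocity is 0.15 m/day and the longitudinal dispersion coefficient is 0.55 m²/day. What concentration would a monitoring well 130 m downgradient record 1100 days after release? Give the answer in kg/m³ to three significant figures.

For an instantaneous plane source, C(x,t) = M/(n_e·A·√(4πDt)) · exp(−(x−vt)²/(4Dt)), with n_e·A the pore (flow) area.
Plume center vt = 0.15 × 1100 = 165 m, so the well at 130 m is 35 m upgradient of the peak.
√(4πDt) = 87.19 m, giving peak height M/(n_e·A·√(4πDt)) = 0.28/(0.34 × 140 × 87.19) = 6.747e-05 kg/m³.
(x−vt)²/(4Dt) = (-35)²/(4 × 0.55 × 1100) = 0.5062; exp(−0.5062) = 0.6028.
C = 6.747e-05 × 0.6028 = 4.07e-05 kg/m³.

4.07e-05 kg/m³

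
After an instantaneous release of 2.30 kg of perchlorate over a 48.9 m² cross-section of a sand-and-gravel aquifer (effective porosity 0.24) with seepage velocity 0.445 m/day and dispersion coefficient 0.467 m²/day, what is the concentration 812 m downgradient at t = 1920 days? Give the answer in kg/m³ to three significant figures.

0.00112 kg/m³

For an instantaneous plane source, C(x,t) = M/(n_e·A·√(4πDt)) · exp(−(x−vt)²/(4Dt)), with n_e·A the pore (flow) area.
Plume center vt = 0.445 × 1920 = 854.4 m, so the well at 812 m is 42.4 m upgradient of the peak.
√(4πDt) = 106.1 m, giving peak height M/(n_e·A·√(4πDt)) = 2.30/(0.24 × 48.9 × 106.1) = 0.001847 kg/m³.
(x−vt)²/(4Dt) = (-42.4)²/(4 × 0.467 × 1920) = 0.5012; exp(−0.5012) = 0.6058.
C = 0.001847 × 0.6058 = 0.00112 kg/m³.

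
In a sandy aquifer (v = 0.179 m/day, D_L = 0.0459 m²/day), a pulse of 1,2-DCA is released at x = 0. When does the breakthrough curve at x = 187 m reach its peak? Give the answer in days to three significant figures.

1040 days

For the 1D instantaneous-source solution, setting ∂C/∂t = 0 at fixed x gives v²t² + 2Dt − x² = 0, so t = (√(D² + v²x²) − D)/v².
√(D² + v²x²) = √(0.0459² + 0.179² × 187²) = 33.47; v² = 0.032041.
t = (33.47 − 0.0459)/0.032041 = 1040 days (vs. the pure-advection estimate x/v = 1040 d).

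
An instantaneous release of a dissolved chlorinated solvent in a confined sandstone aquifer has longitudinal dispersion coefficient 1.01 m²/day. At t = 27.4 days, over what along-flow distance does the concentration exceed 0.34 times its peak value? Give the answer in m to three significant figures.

21.9 m

The plume is Gaussian with σ = √(2Dt) = √(2 × 1.01 × 27.4) = 7.440 m.
C/C_peak = exp(−Δx²/(2σ²)) = 0.34 ⇒ Δx = σ·√(−2 ln 0.34) = 7.440 × 1.469 = 10.93 m.
Width = 2Δx = 21.9 m.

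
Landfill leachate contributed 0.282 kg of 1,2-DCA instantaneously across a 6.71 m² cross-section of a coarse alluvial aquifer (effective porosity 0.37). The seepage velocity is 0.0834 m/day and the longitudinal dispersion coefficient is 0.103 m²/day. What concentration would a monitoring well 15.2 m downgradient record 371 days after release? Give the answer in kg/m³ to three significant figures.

For an instantaneous plane source, C(x,t) = M/(n_e·A·√(4πDt)) · exp(−(x−vt)²/(4Dt)), with n_e·A the pore (flow) area.
Plume center vt = 0.0834 × 371 = 30.9414 m, so the well at 15.2 m is 15.7414 m upgradient of the peak.
√(4πDt) = 21.91 m, giving peak height M/(n_e·A·√(4πDt)) = 0.282/(0.37 × 6.71 × 21.91) = 0.005184 kg/m³.
(x−vt)²/(4Dt) = (-15.7414)²/(4 × 0.103 × 371) = 1.621; exp(−1.621) = 0.1977.
C = 0.005184 × 0.1977 = 0.00102 kg/m³.

0.00102 kg/m³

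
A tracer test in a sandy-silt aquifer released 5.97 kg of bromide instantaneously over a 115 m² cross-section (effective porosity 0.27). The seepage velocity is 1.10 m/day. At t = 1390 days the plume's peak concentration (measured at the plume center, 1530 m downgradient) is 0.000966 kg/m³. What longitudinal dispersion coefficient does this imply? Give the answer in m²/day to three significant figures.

2.27 m²/day

At the plume center C_max = M/(n_e·A·√(4πDt)), so D = M²/(4πt·(n_e·A·C_max)²).
n_e·A·C_max = 0.27 × 115 × 0.000966 = 0.02999 kg/m.
D = 5.97²/(4π × 1390 × 0.02999²) = 2.27 m²/day.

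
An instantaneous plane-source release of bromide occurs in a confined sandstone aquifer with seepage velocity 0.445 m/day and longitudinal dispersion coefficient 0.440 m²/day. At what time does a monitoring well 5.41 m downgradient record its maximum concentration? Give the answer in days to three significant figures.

10.1 days

For the 1D instantaneous-source solution, setting ∂C/∂t = 0 at fixed x gives v²t² + 2Dt − x² = 0, so t = (√(D² + v²x²) − D)/v².
√(D² + v²x²) = √(0.440² + 0.445² × 5.41²) = 2.447; v² = 0.198025.
t = (2.447 − 0.440)/0.198025 = 10.1 days (vs. the pure-advection estimate x/v = 12.2 d).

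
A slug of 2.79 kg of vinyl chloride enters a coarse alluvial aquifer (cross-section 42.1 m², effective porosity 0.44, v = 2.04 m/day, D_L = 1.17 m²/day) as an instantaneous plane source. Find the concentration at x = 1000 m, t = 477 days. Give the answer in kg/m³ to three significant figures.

0.00130 kg/m³

For an instantaneous plane source, C(x,t) = M/(n_e·A·√(4πDt)) · exp(−(x−vt)²/(4Dt)), with n_e·A the pore (flow) area.
Plume center vt = 2.04 × 477 = 973.08 m, so the well at 1000 m is 26.92 m downgradient of the peak.
√(4πDt) = 83.74 m, giving peak height M/(n_e·A·√(4πDt)) = 2.79/(0.44 × 42.1 × 83.74) = 0.001799 kg/m³.
(x−vt)²/(4Dt) = (26.92)²/(4 × 1.17 × 477) = 0.3246; exp(−0.3246) = 0.7228.
C = 0.001799 × 0.7228 = 0.00130 kg/m³.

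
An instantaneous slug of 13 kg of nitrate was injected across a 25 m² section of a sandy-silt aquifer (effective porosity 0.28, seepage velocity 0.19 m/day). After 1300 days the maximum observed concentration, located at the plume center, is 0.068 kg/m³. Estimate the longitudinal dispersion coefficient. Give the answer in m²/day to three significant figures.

0.0457 m²/day

At the plume center C_max = M/(n_e·A·√(4πDt)), so D = M²/(4πt·(n_e·A·C_max)²).
n_e·A·C_max = 0.28 × 25 × 0.068 = 0.4760 kg/m.
D = 13²/(4π × 1300 × 0.4760²) = 0.0457 m²/day.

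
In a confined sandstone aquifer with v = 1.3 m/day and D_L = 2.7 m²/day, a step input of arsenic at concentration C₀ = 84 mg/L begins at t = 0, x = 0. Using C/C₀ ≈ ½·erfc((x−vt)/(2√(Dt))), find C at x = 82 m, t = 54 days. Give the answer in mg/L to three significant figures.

For a continuous step input, C/C₀ ≈ ½·erfc((x−vt)/(2√(Dt))).
vt = 1.3 × 54 = 70.2 m and 2√(Dt) = 2√(2.7 × 54) = 24.15 m.
Argument (x−vt)/(2√(Dt)) = (82 − 70.2)/24.15 = 0.4886; ½·erfc(0.4886) = 0.2448.
C = 84 × 0.2448 = 20.6 mg/L.

20.6 mg/L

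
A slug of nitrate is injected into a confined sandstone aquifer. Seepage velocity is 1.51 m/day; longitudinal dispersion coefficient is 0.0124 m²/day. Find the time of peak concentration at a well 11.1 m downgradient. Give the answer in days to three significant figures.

For the 1D instantaneous-source solution, setting ∂C/∂t = 0 at fixed x gives v²t² + 2Dt − x² = 0, so t = (√(D² + v²x²) − D)/v².
√(D² + v²x²) = √(0.0124² + 1.51² × 11.1²) = 16.76; v² = 2.2801.
t = (16.76 − 0.0124)/2.2801 = 7.35 days (vs. the pure-advection estimate x/v = 7.35 d).

7.35 days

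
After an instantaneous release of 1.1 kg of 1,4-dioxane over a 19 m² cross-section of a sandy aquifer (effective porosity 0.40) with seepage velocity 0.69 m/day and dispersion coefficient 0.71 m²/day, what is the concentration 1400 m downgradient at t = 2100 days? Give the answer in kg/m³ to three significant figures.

0.000707 kg/m³

For an instantaneous plane source, C(x,t) = M/(n_e·A·√(4πDt)) · exp(−(x−vt)²/(4Dt)), with n_e·A the pore (flow) area.
Plume center vt = 0.69 × 2100 = 1449 m, so the well at 1400 m is 49 m upgradient of the peak.
√(4πDt) = 136.9 m, giving peak height M/(n_e·A·√(4πDt)) = 1.1/(0.40 × 19 × 136.9) = 0.001057 kg/m³.
(x−vt)²/(4Dt) = (-49)²/(4 × 0.71 × 2100) = 0.4026; exp(−0.4026) = 0.6686.
C = 0.001057 × 0.6686 = 0.000707 kg/m³.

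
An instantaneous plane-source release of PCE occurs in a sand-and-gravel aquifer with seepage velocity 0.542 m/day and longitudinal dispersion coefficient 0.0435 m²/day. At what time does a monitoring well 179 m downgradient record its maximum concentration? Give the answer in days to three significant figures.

330 days

For the 1D instantaneous-source solution, setting ∂C/∂t = 0 at fixed x gives v²t² + 2Dt − x² = 0, so t = (√(D² + v²x²) − D)/v².
√(D² + v²x²) = √(0.0435² + 0.542² × 179²) = 97.02; v² = 0.293764.
t = (97.02 − 0.0435)/0.293764 = 330 days (vs. the pure-advection estimate x/v = 330 d).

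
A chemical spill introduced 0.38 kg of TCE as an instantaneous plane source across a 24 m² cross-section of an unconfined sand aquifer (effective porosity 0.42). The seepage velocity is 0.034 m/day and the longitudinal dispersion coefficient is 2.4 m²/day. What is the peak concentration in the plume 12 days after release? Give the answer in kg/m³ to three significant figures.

The peak of an instantaneous 1D plume sits at x = vt; there the Gaussian factor is 1 and C_max = M/(n_e·A·√(4πDt)), where n_e·A is the pore area the mass is dissolved in.
√(4πDt) = √(4π × 2.4 × 12) = 19.02 m, so C_max = 0.38/(0.42 × 24 × 19.02) = 0.00198 kg/m³.

0.00198 kg/m³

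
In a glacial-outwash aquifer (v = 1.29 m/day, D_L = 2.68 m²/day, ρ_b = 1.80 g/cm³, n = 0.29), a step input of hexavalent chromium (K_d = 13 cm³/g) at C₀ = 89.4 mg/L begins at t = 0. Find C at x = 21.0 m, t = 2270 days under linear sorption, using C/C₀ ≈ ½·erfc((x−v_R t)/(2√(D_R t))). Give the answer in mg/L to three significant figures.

79.4 mg/L

Retardation factor R = 1 + ρ_b·K_d/n = 1 + 1.80 × 13/0.29 = 81.69.
Sorption retards both mechanisms: v_R = v/R = 0.01579 m/day, D_R = D/R = 0.03281 m²/day.
v_R·t = 0.01579 × 2270 = 35.8433 m; 2√(D_R t) = 17.26 m; argument = (21.0 − 35.8433)/17.26 = -0.8600.
C = C₀ × ½·erfc(-0.8600) = 89.4 × 0.8881 = 79.4 mg/L.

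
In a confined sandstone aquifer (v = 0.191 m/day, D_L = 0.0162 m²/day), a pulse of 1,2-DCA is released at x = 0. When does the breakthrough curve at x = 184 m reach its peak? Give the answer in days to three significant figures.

For the 1D instantaneous-source solution, setting ∂C/∂t = 0 at fixed x gives v²t² + 2Dt − x² = 0, so t = (√(D² + v²x²) − D)/v².
√(D² + v²x²) = √(0.0162² + 0.191² × 184²) = 35.14; v² = 0.036481.
t = (35.14 − 0.0162)/0.036481 = 963 days (vs. the pure-advection estimate x/v = 963 d).

963 days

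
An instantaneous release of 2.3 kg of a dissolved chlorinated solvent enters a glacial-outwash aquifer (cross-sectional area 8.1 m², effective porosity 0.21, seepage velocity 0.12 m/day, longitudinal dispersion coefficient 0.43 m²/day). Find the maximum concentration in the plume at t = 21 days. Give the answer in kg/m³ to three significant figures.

The peak of an instantaneous 1D plume sits at x = vt; there the Gaussian factor is 1 and C_max = M/(n_e·A·√(4πDt)), where n_e·A is the pore area the mass is dissolved in.
√(4πDt) = √(4π × 0.43 × 21) = 10.65 m, so C_max = 2.3/(0.21 × 8.1 × 10.65) = 0.127 kg/m³.

0.127 kg/m³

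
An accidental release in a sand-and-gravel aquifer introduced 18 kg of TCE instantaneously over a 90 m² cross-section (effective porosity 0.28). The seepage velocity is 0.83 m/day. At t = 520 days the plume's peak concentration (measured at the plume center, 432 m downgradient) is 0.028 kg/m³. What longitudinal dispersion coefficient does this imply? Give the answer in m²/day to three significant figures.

0.0996 m²/day

At the plume center C_max = M/(n_e·A·√(4πDt)), so D = M²/(4πt·(n_e·A·C_max)²).
n_e·A·C_max = 0.28 × 90 × 0.028 = 0.7056 kg/m.
D = 18²/(4π × 520 × 0.7056²) = 0.0996 m²/day.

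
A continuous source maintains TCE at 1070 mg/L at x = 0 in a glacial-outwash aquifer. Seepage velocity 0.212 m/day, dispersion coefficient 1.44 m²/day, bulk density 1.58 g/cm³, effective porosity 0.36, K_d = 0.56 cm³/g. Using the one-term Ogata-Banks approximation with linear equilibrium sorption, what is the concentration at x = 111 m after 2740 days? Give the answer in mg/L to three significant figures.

945 mg/L

Retardation factor R = 1 + ρ_b·K_d/n = 1 + 1.58 × 0.56/0.36 = 3.458.
Sorption retards both mechanisms: v_R = v/R = 0.06131 m/day, D_R = D/R = 0.4164 m²/day.
v_R·t = 0.06131 × 2740 = 167.9894 m; 2√(D_R t) = 67.56 m; argument = (111 − 167.9894)/67.56 = -0.8435.
C = C₀ × ½·erfc(-0.8435) = 1070 × 0.8835 = 945 mg/L.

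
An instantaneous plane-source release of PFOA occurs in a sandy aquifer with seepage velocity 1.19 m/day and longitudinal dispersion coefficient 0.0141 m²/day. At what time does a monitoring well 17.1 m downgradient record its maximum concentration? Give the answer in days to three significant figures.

14.4 days

For the 1D instantaneous-source solution, setting ∂C/∂t = 0 at fixed x gives v²t² + 2Dt − x² = 0, so t = (√(D² + v²x²) − D)/v².
√(D² + v²x²) = √(0.0141² + 1.19² × 17.1²) = 20.35; v² = 1.4161.
t = (20.35 − 0.0141)/1.4161 = 14.4 days (vs. the pure-advection estimate x/v = 14.4 d).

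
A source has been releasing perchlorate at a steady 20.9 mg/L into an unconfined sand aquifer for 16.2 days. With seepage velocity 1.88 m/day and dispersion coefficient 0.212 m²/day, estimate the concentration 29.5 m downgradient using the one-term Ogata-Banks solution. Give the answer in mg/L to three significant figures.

For a continuous step input, C/C₀ ≈ ½·erfc((x−vt)/(2√(Dt))).
vt = 1.88 × 16.2 = 30.456 m and 2√(Dt) = 2√(0.212 × 16.2) = 3.706 m.
Argument (x−vt)/(2√(Dt)) = (29.5 − 30.456)/3.706 = -0.2580; ½·erfc(-0.2580) = 0.6424.
C = 20.9 × 0.6424 = 13.4 mg/L.

13.4 mg/L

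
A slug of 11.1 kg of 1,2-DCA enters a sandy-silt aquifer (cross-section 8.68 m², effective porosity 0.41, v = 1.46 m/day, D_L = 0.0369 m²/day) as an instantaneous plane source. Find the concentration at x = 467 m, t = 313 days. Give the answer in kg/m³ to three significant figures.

0.0295 kg/m³

For an instantaneous plane source, C(x,t) = M/(n_e·A·√(4πDt)) · exp(−(x−vt)²/(4Dt)), with n_e·A the pore (flow) area.
Plume center vt = 1.46 × 313 = 456.98 m, so the well at 467 m is 10.02 m downgradient of the peak.
√(4πDt) = 12.05 m, giving peak height M/(n_e·A·√(4πDt)) = 11.1/(0.41 × 8.68 × 12.05) = 0.2588 kg/m³.
(x−vt)²/(4Dt) = (10.02)²/(4 × 0.0369 × 313) = 2.173; exp(−2.173) = 0.1138.
C = 0.2588 × 0.1138 = 0.0295 kg/m³.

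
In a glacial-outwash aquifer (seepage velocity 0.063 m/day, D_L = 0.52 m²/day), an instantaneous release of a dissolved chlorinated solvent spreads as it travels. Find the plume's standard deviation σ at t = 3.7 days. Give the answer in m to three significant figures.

Dispersive spreading gives a Gaussian with σ² = 2Dt; advection only shifts the center.
σ = √(2 × 0.52 × 3.7) = 1.96 m.

1.96 m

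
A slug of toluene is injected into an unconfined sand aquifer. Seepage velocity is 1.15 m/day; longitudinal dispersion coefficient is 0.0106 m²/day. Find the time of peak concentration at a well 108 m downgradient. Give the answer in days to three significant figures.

For the 1D instantaneous-source solution, setting ∂C/∂t = 0 at fixed x gives v²t² + 2Dt − x² = 0, so t = (√(D² + v²x²) − D)/v².
√(D² + v²x²) = √(0.0106² + 1.15² × 108²) = 124.2; v² = 1.3225.
t = (124.2 − 0.0106)/1.3225 = 93.9 days (vs. the pure-advection estimate x/v = 93.9 d).

93.9 days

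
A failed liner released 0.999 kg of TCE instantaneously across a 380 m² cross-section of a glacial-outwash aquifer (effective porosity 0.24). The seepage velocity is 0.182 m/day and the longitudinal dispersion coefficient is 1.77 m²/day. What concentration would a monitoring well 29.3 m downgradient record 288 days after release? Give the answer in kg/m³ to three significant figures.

For an instantaneous plane source, C(x,t) = M/(n_e·A·√(4πDt)) · exp(−(x−vt)²/(4Dt)), with n_e·A the pore (flow) area.
Plume center vt = 0.182 × 288 = 52.416 m, so the well at 29.3 m is 23.116 m upgradient of the peak.
√(4πDt) = 80.04 m, giving peak height M/(n_e·A·√(4πDt)) = 0.999/(0.24 × 380 × 80.04) = 0.0001369 kg/m³.
(x−vt)²/(4Dt) = (-23.116)²/(4 × 1.77 × 288) = 0.2621; exp(−0.2621) = 0.7694.
C = 0.0001369 × 0.7694 = 0.000105 kg/m³.

0.000105 kg/m³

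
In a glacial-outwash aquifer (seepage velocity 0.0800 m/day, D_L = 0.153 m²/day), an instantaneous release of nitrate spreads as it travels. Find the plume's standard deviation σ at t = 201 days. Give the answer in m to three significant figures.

7.84 m

Dispersive spreading gives a Gaussian with σ² = 2Dt; advection only shifts the center.
σ = √(2 × 0.153 × 201) = 7.84 m.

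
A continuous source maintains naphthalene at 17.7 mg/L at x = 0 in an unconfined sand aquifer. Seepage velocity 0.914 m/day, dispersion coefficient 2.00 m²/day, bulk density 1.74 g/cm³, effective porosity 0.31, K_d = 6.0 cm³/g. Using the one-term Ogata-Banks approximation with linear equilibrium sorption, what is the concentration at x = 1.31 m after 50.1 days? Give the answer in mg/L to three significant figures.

8.88 mg/L

Retardation factor R = 1 + ρ_b·K_d/n = 1 + 1.74 × 6.0/0.31 = 34.68.
Sorption retards both mechanisms: v_R = v/R = 0.02636 m/day, D_R = D/R = 0.05767 m²/day.
v_R·t = 0.02636 × 50.1 = 1.320636 m; 2√(D_R t) = 3.400 m; argument = (1.31 − 1.320636)/3.400 = -0.003128.
C = C₀ × ½·erfc(-0.003128) = 17.7 × 0.5018 = 8.88 mg/L.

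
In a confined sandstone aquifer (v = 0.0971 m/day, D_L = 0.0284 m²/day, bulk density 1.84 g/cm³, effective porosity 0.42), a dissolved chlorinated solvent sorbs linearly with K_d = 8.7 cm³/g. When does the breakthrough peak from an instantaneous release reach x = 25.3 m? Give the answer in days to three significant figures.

10100 days

Retardation factor R = 1 + ρ_b·K_d/n = 1 + 1.84 × 8.7/0.42 = 39.11.
Sorption retards both mechanisms: v_R = v/R = 0.002483 m/day, D_R = D/R = 0.0007262 m²/day.
Peak time from v_R²t² + 2D_R t − x² = 0: t = (√(D_R² + v_R²x²) − D_R)/v_R².
√(D_R² + v_R²x²) = √(0.0007262² + 0.002483² × 25.3²) = 0.06282; v_R² = 6.165e-06.
t = (0.06282 − 0.0007262)/6.165e-06 = 10100 days.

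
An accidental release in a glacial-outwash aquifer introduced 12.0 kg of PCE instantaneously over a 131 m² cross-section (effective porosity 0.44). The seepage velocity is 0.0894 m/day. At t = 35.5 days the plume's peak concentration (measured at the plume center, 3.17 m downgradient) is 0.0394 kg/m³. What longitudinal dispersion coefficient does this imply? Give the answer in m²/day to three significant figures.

At the plume center C_max = M/(n_e·A·√(4πDt)), so D = M²/(4πt·(n_e·A·C_max)²).
n_e·A·C_max = 0.44 × 131 × 0.0394 = 2.271 kg/m.
D = 12.0²/(4π × 35.5 × 2.271²) = 0.0626 m²/day.

0.0626 m²/day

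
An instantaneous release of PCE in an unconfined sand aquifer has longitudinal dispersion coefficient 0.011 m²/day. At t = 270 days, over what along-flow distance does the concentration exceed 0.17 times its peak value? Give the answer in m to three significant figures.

The plume is Gaussian with σ = √(2Dt) = √(2 × 0.011 × 270) = 2.437 m.
C/C_peak = exp(−Δx²/(2σ²)) = 0.17 ⇒ Δx = σ·√(−2 ln 0.17) = 2.437 × 1.883 = 4.589 m.
Width = 2Δx = 9.18 m.

9.18 m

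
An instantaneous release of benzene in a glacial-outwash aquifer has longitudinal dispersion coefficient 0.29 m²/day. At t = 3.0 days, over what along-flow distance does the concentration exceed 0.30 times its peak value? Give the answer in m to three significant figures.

The plume is Gaussian with σ = √(2Dt) = √(2 × 0.29 × 3.0) = 1.319 m.
C/C_peak = exp(−Δx²/(2σ²)) = 0.30 ⇒ Δx = σ·√(−2 ln 0.30) = 1.319 × 1.552 = 2.047 m.
Width = 2Δx = 4.09 m.

4.09 m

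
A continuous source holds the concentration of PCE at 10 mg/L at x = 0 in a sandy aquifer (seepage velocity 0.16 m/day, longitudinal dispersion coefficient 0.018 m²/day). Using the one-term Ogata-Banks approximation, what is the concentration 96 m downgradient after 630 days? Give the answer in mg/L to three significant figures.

8.43 mg/L

For a continuous step input, C/C₀ ≈ ½·erfc((x−vt)/(2√(Dt))).
vt = 0.16 × 630 = 100.8 m and 2√(Dt) = 2√(0.018 × 630) = 6.735 m.
Argument (x−vt)/(2√(Dt)) = (96 − 100.8)/6.735 = -0.7127; ½·erfc(-0.7127) = 0.8433.
C = 10 × 0.8433 = 8.43 mg/L.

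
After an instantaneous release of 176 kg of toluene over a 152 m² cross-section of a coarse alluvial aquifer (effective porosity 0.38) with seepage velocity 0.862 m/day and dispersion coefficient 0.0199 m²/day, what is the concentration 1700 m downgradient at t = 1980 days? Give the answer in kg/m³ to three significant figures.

For an instantaneous plane source, C(x,t) = M/(n_e·A·√(4πDt)) · exp(−(x−vt)²/(4Dt)), with n_e·A the pore (flow) area.
Plume center vt = 0.862 × 1980 = 1706.76 m, so the well at 1700 m is 6.76 m upgradient of the peak.
√(4πDt) = 22.25 m, giving peak height M/(n_e·A·√(4πDt)) = 176/(0.38 × 152 × 22.25) = 0.1369 kg/m³.
(x−vt)²/(4Dt) = (-6.76)²/(4 × 0.0199 × 1980) = 0.2899; exp(−0.2899) = 0.7483.
C = 0.1369 × 0.7483 = 0.102 kg/m³.

0.102 kg/m³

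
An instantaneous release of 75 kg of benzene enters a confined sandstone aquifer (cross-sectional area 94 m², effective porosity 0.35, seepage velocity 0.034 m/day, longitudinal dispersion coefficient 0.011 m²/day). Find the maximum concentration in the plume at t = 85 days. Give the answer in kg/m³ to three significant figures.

The peak of an instantaneous 1D plume sits at x = vt; there the Gaussian factor is 1 and C_max = M/(n_e·A·√(4πDt)), where n_e·A is the pore area the mass is dissolved in.
√(4πDt) = √(4π × 0.011 × 85) = 3.428 m, so C_max = 75/(0.35 × 94 × 3.428) = 0.665 kg/m³.

0.665 kg/m³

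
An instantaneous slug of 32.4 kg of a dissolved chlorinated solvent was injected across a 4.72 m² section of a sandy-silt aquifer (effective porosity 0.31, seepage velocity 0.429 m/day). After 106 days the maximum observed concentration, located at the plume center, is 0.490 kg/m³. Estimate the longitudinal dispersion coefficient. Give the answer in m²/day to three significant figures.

1.53 m²/day

At the plume center C_max = M/(n_e·A·√(4πDt)), so D = M²/(4πt·(n_e·A·C_max)²).
n_e·A·C_max = 0.31 × 4.72 × 0.490 = 0.7170 kg/m.
D = 32.4²/(4π × 106 × 0.7170²) = 1.53 m²/day.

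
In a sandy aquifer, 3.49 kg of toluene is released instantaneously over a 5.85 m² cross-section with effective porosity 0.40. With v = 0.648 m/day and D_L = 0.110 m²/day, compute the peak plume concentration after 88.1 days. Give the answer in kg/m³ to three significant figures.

0.135 kg/m³

The peak of an instantaneous 1D plume sits at x = vt; there the Gaussian factor is 1 and C_max = M/(n_e·A·√(4πDt)), where n_e·A is the pore area the mass is dissolved in.
√(4πDt) = √(4π × 0.110 × 88.1) = 11.04 m, so C_max = 3.49/(0.40 × 5.85 × 11.04) = 0.135 kg/m³.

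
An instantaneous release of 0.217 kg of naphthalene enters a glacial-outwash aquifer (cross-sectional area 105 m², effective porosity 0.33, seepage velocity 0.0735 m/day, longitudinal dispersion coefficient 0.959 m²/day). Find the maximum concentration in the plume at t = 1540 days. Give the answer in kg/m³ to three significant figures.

4.60e-05 kg/m³

The peak of an instantaneous 1D plume sits at x = vt; there the Gaussian factor is 1 and C_max = M/(n_e·A·√(4πDt)), where n_e·A is the pore area the mass is dissolved in.
√(4πDt) = √(4π × 0.959 × 1540) = 136.2 m, so C_max = 0.217/(0.33 × 105 × 136.2) = 4.60e-05 kg/m³.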